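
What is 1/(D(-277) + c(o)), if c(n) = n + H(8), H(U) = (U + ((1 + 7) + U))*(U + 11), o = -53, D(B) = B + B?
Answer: -1/151 ≈ -0.0066225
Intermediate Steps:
D(B) = 2*B
H(U) = (8 + 2*U)*(11 + U) (H(U) = (U + (8 + U))*(11 + U) = (8 + 2*U)*(11 + U))
c(n) = 456 + n (c(n) = n + (88 + 2*8² + 30*8) = n + (88 + 2*64 + 240) = n + (88 + 128 + 240) = n + 456 = 456 + n)
1/(D(-277) + c(o)) = 1/(2*(-277) + (456 - 53)) = 1/(-554 + 403) = 1/(-151) = -1/151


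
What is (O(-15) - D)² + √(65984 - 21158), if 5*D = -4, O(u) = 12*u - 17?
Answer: 962361/25 + √44826 ≈ 38706.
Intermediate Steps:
O(u) = -17 + 12*u
D = -⅘ (D = (⅕)*(-4) = -⅘ ≈ -0.80000)
(O(-15) - D)² + √(65984 - 21158) = ((-17 + 12*(-15)) - 1*(-⅘))² + √(65984 - 21158) = ((-17 - 180) + ⅘)² + √44826 = (-197 + ⅘)² + √44826 = (-981/5)² + √44826 = 962361/25 + √44826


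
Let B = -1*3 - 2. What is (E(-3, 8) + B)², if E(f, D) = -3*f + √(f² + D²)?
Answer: (4 + √73)² ≈ 157.35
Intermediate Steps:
B = -5 (B = -3 - 2 = -5)
E(f, D) = √(D² + f²) - 3*f (E(f, D) = -3*f + √(D² + f²) = √(D² + f²) - 3*f)
(E(-3, 8) + B)² = ((√(8² + (-3)²) - 3*(-3)) - 5)² = ((√(64 + 9) + 9) - 5)² = ((√73 + 9) - 5)² = ((9 + √73) - 5)² = (4 + √73)²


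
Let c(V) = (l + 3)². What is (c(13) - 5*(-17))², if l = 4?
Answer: 17956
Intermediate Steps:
c(V) = 49 (c(V) = (4 + 3)² = 7² = 49)
(c(13) - 5*(-17))² = (49 - 5*(-17))² = (49 + 85)² = 134² = 17956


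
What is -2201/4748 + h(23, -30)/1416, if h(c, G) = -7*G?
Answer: -44157/140066 ≈ -0.31526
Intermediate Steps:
-2201/4748 + h(23, -30)/1416 = -2201/4748 - 7*(-30)/1416 = -2201*1/4748 + 210*(1/1416) = -2201/4748 + 35/236 = -44157/140066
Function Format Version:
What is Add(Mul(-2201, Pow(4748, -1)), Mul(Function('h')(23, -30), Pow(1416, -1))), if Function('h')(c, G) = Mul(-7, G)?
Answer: Rational(-44157, 140066) ≈ -0.31526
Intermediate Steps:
Add(Mul(-2201, Pow(4748, -1)), Mul(Function('h')(23, -30), Pow(1416, -1))) = Add(Mul(-2201, Pow(4748, -1)), Mul(Mul(-7, -30), Pow(1416, -1))) = Add(Mul(-2201, Rational(1, 4748)), Mul(210, Rational(1, 1416))) = Add(Rational(-2201, 4748), Rational(35, 236)) = Rational(-44157, 140066)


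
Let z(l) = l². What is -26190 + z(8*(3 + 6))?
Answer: -21006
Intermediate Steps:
-26190 + z(8*(3 + 6)) = -26190 + (8*(3 + 6))² = -26190 + (8*9)² = -26190 + 72² = -26190 + 5184 = -21006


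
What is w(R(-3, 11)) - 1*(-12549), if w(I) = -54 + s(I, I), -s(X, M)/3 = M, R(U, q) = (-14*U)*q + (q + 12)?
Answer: 11040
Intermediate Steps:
R(U, q) = 12 + q - 14*U*q (R(U, q) = -14*U*q + (12 + q) = 12 + q - 14*U*q)
s(X, M) = -3*M
w(I) = -54 - 3*I
w(R(-3, 11)) - 1*(-12549) = (-54 - 3*(12 + 11 - 14*(-3)*11)) - 1*(-12549) = (-54 - 3*(12 + 11 + 462)) + 12549 = (-54 - 3*485) + 12549 = (-54 - 1455) + 12549 = -1509 + 12549 = 11040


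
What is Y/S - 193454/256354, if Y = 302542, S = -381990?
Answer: -5409119476/3497309445 ≈ -1.5467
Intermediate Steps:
Y/S - 193454/256354 = 302542/(-381990) - 193454/256354 = 302542*(-1/381990) - 193454*1/256354 = -151271/190995 - 96727/128177 = -5409119476/3497309445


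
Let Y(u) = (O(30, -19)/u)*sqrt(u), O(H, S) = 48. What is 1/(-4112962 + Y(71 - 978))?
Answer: -1865228267/7671612983498006 + 12*I*sqrt(907)/3835806491749003 ≈ -2.4313e-7 + 9.4217e-14*I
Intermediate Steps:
Y(u) = 48/sqrt(u) (Y(u) = (48/u)*sqrt(u) = 48/sqrt(u))
1/(-4112962 + Y(71 - 978)) = 1/(-4112962 + 48/sqrt(71 - 978)) = 1/(-4112962 + 48/sqrt(-907)) = 1/(-4112962 + 48*(-I*sqrt(907)/907)) = 1/(-4112962 - 48*I*sqrt(907)/907)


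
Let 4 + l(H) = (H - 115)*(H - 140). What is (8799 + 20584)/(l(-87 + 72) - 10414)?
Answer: 29383/9732 ≈ 3.0192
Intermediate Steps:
l(H) = -4 + (-140 + H)*(-115 + H) (l(H) = -4 + (H - 115)*(H - 140) = -4 + (-115 + H)*(-140 + H) = -4 + (-140 + H)*(-115 + H))
(8799 + 20584)/(l(-87 + 72) - 10414) = (8799 + 20584)/((16096 + (-87 + 72)² - 255*(-87 + 72)) - 10414) = 29383/((16096 + (-15)² - 255*(-15)) - 10414) = 29383/((16096 + 225 + 3825) - 10414) = 29383/(20146 - 10414) = 29383/9732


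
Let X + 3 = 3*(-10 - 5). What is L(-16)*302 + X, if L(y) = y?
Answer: -4880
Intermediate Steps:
X = -48 (X = -3 + 3*(-10 - 5) = -3 + 3*(-15) = -3 - 45 = -48)
L(-16)*302 + X = -16*302 - 48 = -4832 - 48 = -4880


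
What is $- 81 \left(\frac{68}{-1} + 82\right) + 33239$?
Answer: $32105$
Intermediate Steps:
$- 81 \left(\frac{68}{-1} + 82\right) + 33239 = - 81 \left(68 \left(-1\right) + 82\right) + 33239 = - 81 \left(-68 + 82\right) + 33239 = \left(-81\right) 14 + 33239 = -1134 + 33239 = 32105$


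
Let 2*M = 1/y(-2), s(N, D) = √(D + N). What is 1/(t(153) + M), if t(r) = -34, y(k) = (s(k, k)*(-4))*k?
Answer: -34816/1183745 + 32*I/1183745 ≈ -0.029412 + 2.7033e-5*I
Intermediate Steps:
y(k) = -4*√2*k^(3/2) (y(k) = (√(k + k)*(-4))*k = (√(2*k)*(-4))*k = ((√2*√k)*(-4))*k = (-4*√2*√k)*k = -4*√2*k^(3/2))
M = -I/32 (M = 1/(2*((-4*√2*(-2)^(3/2)))) = 1/(2*((-4*√2*(-2*I*√2)))) = 1/(2*((16*I))) = (-I/16)/2 = -I/32 ≈ -0.03125*I)
1/(t(153) + M) = 1/(-34 - I/32) = 1024*(-34 + I/32)/1183745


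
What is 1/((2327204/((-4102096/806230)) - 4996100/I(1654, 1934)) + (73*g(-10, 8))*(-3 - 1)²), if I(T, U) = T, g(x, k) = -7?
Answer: -424054174/198706523305829 ≈ -2.1341e-6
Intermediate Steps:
1/((2327204/((-4102096/806230)) - 4996100/I(1654, 1934)) + (73*g(-10, 8))*(-3 - 1)²) = 1/((2327204/((-4102096/806230)) - 4996100/1654) + (73*(-7))*(-3 - 1)²) = 1/((2327204/((-4102096*1/806230)) - 4996100*1/1654) - 511*(-4)²) = 1/((2327204/(-2051048/403115) - 2498050/827) - 511*16) = 1/((2327204*(-403115/2051048) - 2498050/827) - 8176) = 1/((-234532710115/512762 - 2498050/827) - 8176) = 1/(-195239456379205/424054174 - 8176) = 1/(-198706523305829/424054174) = -424054174/198706523305829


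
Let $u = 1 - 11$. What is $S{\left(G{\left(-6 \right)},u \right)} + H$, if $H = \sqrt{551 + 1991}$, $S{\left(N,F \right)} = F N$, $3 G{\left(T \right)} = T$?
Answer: $20 + \sqrt{2542} \approx 70.418$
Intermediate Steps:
$G{\left(T \right)} = \frac{T}{3}$
$u = -10$
$H = \sqrt{2542} \approx 50.418$
$S{\left(G{\left(-6 \right)},u \right)} + H = - 10 \cdot \frac{1}{3} \left(-6\right) + \sqrt{2542} = \left(-10\right) \left(-2\right) + \sqrt{2542} = 20 + \sqrt{2542}$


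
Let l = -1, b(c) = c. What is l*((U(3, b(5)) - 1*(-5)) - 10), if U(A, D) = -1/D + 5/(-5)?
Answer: 31/5 ≈ 6.2000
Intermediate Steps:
U(A, D) = -1 - 1/D (U(A, D) = -1/D + 5*(-⅕) = -1/D - 1 = -1 - 1/D)
l*((U(3, b(5)) - 1*(-5)) - 10) = -(((-1 - 1*5)/5 - 1*(-5)) - 10) = -(((-1 - 5)/5 + 5) - 10) = -(((⅕)*(-6) + 5) - 10) = -((-6/5 + 5) - 10) = -(19/5 - 10) = -1*(-31/5) = 31/5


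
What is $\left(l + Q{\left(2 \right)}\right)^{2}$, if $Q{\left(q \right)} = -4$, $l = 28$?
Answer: $576$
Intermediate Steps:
$\left(l + Q{\left(2 \right)}\right)^{2} = \left(28 - 4\right)^{2} = 24^{2} = 576$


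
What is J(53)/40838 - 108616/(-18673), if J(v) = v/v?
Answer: 4435678881/762567974 ≈ 5.8168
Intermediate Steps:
J(v) = 1
J(53)/40838 - 108616/(-18673) = 1/40838 - 108616/(-18673) = 1*(1/40838) - 108616*(-1/18673) = 1/40838 + 108616/18673 = 4435678881/762567974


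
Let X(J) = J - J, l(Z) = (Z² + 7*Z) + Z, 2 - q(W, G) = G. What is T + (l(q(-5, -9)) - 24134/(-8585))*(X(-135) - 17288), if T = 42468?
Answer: -31071894132/8585 ≈ -3.6193e+6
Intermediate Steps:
q(W, G) = 2 - G
l(Z) = Z² + 8*Z
X(J) = 0
T + (l(q(-5, -9)) - 24134/(-8585))*(X(-135) - 17288) = 42468 + ((2 - 1*(-9))*(8 + (2 - 1*(-9))) - 24134/(-8585))*(0 - 17288) = 42468 + ((2 + 9)*(8 + (2 + 9)) - 24134*(-1/8585))*(-17288) = 42468 + (11*(8 + 11) + 24134/8585)*(-17288) = 42468 + (11*19 + 24134/8585)*(-17288) = 42468 + (209 + 24134/8585)*(-17288) = 42468 + (1818399/8585)*(-17288) = 42468 - 31436481912/8585 = -31071894132/8585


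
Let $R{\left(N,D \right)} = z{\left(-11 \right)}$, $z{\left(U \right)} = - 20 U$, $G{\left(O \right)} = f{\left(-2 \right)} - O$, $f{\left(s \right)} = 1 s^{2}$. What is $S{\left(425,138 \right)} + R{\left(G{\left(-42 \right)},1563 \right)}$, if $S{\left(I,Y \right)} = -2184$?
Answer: $-1964$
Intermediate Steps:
$f{\left(s \right)} = s^{2}$
$G{\left(O \right)} = 4 - O$ ($G{\left(O \right)} = \left(-2\right)^{2} - O = 4 - O$)
$R{\left(N,D \right)} = 220$ ($R{\left(N,D \right)} = \left(-20\right) \left(-11\right) = 220$)
$S{\left(425,138 \right)} + R{\left(G{\left(-42 \right)},1563 \right)} = -2184 + 220 = -1964$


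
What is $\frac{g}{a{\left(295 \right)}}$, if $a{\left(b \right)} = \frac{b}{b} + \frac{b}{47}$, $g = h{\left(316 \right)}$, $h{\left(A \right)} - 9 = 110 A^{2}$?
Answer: $\frac{516255943}{342} \approx 1.5095 \cdot 10^{6}$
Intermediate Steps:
$h{\left(A \right)} = 9 + 110 A^{2}$
$g = 10984169$ ($g = 9 + 110 \cdot 316^{2} = 9 + 110 \cdot 99856 = 9 + 10984160 = 10984169$)
$a{\left(b \right)} = 1 + \frac{b}{47}$ ($a{\left(b \right)} = 1 + b \frac{1}{47} = 1 + \frac{b}{47}$)
$\frac{g}{a{\left(295 \right)}} = \frac{10984169}{1 + \frac{1}{47} \cdot 295} = \frac{10984169}{1 + \frac{295}{47}} = \frac{10984169}{\frac{342}{47}} = 10984169 \cdot \frac{47}{342} = \frac{516255943}{342}$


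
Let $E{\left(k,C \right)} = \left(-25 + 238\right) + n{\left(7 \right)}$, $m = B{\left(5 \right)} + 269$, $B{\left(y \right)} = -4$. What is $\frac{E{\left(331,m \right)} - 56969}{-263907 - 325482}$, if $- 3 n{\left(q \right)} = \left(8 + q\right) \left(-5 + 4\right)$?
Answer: $\frac{18917}{196463} \approx 0.096288$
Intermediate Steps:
$n{\left(q \right)} = \frac{8}{3} + \frac{q}{3}$ ($n{\left(q \right)} = - \frac{\left(8 + q\right) \left(-5 + 4\right)}{3} = - \frac{\left(8 + q\right) \left(-1\right)}{3} = - \frac{-8 - q}{3} = \frac{8}{3} + \frac{q}{3}$)
$m = 265$ ($m = -4 + 269 = 265$)
$E{\left(k,C \right)} = 218$ ($E{\left(k,C \right)} = \left(-25 + 238\right) + \left(\frac{8}{3} + \frac{1}{3} \cdot 7\right) = 213 + \left(\frac{8}{3} + \frac{7}{3}\right) = 213 + 5 = 218$)
$\frac{E{\left(331,m \right)} - 56969}{-263907 - 325482} = \frac{218 - 56969}{-263907 - 325482} = - \frac{56751}{-589389} = \left(-56751\right) \left(- \frac{1}{589389}\right) = \frac{18917}{196463}$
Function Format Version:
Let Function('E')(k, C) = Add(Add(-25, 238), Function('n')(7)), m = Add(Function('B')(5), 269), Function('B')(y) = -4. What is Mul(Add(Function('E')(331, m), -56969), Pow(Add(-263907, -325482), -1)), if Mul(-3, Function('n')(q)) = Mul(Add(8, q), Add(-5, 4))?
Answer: Rational(18917, 196463) ≈ 0.096288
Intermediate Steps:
Function('n')(q) = Add(Rational(8, 3), Mul(Rational(1, 3), q)) (Function('n')(q) = Mul(Rational(-1, 3), Mul(Add(8, q), Add(-5, 4))) = Mul(Rational(-1, 3), Mul(Add(8, q), -1)) = Mul(Rational(-1, 3), Add(-8, Mul(-1, q))) = Add(Rational(8, 3), Mul(Rational(1, 3), q)))
m = 265 (m = Add(-4, 269) = 265)
Function('E')(k, C) = 218 (Function('E')(k, C) = Add(Add(-25, 238), Add(Rational(8, 3), Mul(Rational(1, 3), 7))) = Add(213, Add(Rational(8, 3), Rational(7, 3))) = Add(213, 5) = 218)
Mul(Add(Function('E')(331, m), -56969), Pow(Add(-263907, -325482), -1)) = Mul(Add(218, -56969), Pow(Add(-263907, -325482), -1)) = Mul(-56751, Pow(-589389, -1)) = Mul(-56751, Rational(-1, 589389)) = Rational(18917, 196463)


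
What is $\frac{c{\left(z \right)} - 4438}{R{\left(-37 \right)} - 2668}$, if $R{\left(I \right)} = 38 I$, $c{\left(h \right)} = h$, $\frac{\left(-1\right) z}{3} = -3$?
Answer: $\frac{4429}{4074} \approx 1.0871$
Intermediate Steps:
$z = 9$ ($z = \left(-3\right) \left(-3\right) = 9$)
$\frac{c{\left(z \right)} - 4438}{R{\left(-37 \right)} - 2668} = \frac{9 - 4438}{38 \left(-37\right) - 2668} = - \frac{4429}{-1406 - 2668} = - \frac{4429}{-4074} = \left(-4429\right) \left(- \frac{1}{4074}\right) = \frac{4429}{4074}$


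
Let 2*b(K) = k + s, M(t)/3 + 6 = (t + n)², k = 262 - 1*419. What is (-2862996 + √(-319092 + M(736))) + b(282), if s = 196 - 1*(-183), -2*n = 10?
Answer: -2862885 + √1283973 ≈ -2.8618e+6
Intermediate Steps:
n = -5 (n = -½*10 = -5)
k = -157 (k = 262 - 419 = -157)
M(t) = -18 + 3*(-5 + t)² (M(t) = -18 + 3*(t - 5)² = -18 + 3*(-5 + t)²)
s = 379 (s = 196 + 183 = 379)
b(K) = 111 (b(K) = (-157 + 379)/2 = (½)*222 = 111)
(-2862996 + √(-319092 + M(736))) + b(282) = (-2862996 + √(-319092 + (-18 + 3*(-5 + 736)²))) + 111 = (-2862996 + √(-319092 + (-18 + 3*731²))) + 111 = (-2862996 + √(-319092 + (-18 + 3*534361))) + 111 = (-2862996 + √(-319092 + (-18 + 1603083))) + 111 = (-2862996 + √(-319092 + 1603065)) + 111 = (-2862996 + √1283973) + 111 = -2862885 + √1283973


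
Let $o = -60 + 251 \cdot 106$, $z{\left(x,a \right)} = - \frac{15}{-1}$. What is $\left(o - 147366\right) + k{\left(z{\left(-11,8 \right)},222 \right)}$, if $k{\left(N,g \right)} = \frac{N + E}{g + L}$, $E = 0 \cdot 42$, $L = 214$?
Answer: $- \frac{52677505}{436} \approx -1.2082 \cdot 10^{5}$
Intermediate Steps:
$E = 0$
$z{\left(x,a \right)} = 15$ ($z{\left(x,a \right)} = \left(-15\right) \left(-1\right) = 15$)
$k{\left(N,g \right)} = \frac{N}{214 + g}$ ($k{\left(N,g \right)} = \frac{N + 0}{g + 214} = \frac{N}{214 + g}$)
$o = 26546$ ($o = -60 + 26606 = 26546$)
$\left(o - 147366\right) + k{\left(z{\left(-11,8 \right)},222 \right)} = \left(26546 - 147366\right) + \frac{15}{214 + 222} = -120820 + \frac{15}{436} = - \frac{52677505}{436}$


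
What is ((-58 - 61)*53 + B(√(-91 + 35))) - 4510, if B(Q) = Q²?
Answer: -10873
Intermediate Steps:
((-58 - 61)*53 + B(√(-91 + 35))) - 4510 = ((-58 - 61)*53 + (√(-91 + 35))²) - 4510 = (-119*53 + (√(-56))²) - 4510 = (-6307 + (2*I*√14)²) - 4510 = (-6307 - 56) - 4510 = -6363 - 4510 = -10873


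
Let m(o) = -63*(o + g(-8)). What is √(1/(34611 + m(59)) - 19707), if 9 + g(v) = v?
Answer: I*√20135848429110/31965 ≈ 140.38*I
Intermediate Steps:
g(v) = -9 + v
m(o) = 1071 - 63*o (m(o) = -63*(o + (-9 - 8)) = -63*(o - 17) = -63*(-17 + o) = 1071 - 63*o)
√(1/(34611 + m(59)) - 19707) = √(1/(34611 + (1071 - 63*59)) - 19707) = √(1/(34611 + (1071 - 3717)) - 19707) = √(1/(34611 - 2646) - 19707) = √(1/31965 - 19707) = √(-629934254/31965) = I*√20135848429110/31965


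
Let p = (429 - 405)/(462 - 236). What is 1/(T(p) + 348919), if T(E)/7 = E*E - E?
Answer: 12769/4455338227 ≈ 2.8660e-6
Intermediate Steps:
p = 12/113 (p = 24/226 = 24*(1/226) = 12/113 ≈ 0.10619)
T(E) = -7*E + 7*E**2 (T(E) = 7*(E*E - E) = 7*(E**2 - E) = -7*E + 7*E**2)
1/(T(p) + 348919) = 1/(7*(12/113)*(-1 + 12/113) + 348919) = 1/(7*(12/113)*(-101/113) + 348919) = 1/(-8484/12769 + 348919) = 1/(4455338227/12769) = 12769/4455338227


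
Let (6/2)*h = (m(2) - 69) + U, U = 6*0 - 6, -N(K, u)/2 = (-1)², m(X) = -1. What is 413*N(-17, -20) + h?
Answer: -2554/3 ≈ -851.33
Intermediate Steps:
N(K, u) = -2 (N(K, u) = -2*(-1)² = -2*1 = -2)
U = -6 (U = 0 - 6 = -6)
h = -76/3 (h = ((-1 - 69) - 6)/3 = (-70 - 6)/3 = (⅓)*(-76) = -76/3 ≈ -25.333)
413*N(-17, -20) + h = 413*(-2) - 76/3 = -826 - 76/3 = -2554/3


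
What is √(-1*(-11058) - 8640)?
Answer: √2418 ≈ 49.173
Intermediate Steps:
√(-1*(-11058) - 8640) = √(11058 - 8640) = √2418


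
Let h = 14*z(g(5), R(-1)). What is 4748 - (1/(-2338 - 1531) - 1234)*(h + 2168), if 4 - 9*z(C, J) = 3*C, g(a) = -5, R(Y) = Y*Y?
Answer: 10510262786/3869 ≈ 2.7165e+6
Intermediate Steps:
R(Y) = Y**2
z(C, J) = 4/9 - C/3
h = 266/9 (h = 14*(4/9 - 1/3*(-5)) = 14*(4/9 + 5/3) = 14*(19/9) = 266/9 ≈ 29.556)
4748 - (1/(-2338 - 1531) - 1234)*(h + 2168) = 4748 - (1/(-2338 - 1531) - 1234)*(266/9 + 2168) = 4748 - (1/(-3869) - 1234)*19778/9 = 4748 - (-1/3869 - 1234)*19778/9 = 4748 - (-4774347)*19778/(3869*9) = 4748 - 1*(-10491892774/3869) = 4748 + 10491892774/3869 = 10510262786/3869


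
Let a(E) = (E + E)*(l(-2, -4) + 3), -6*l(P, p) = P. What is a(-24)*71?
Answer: -11360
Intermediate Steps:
l(P, p) = -P/6
a(E) = 20*E/3 (a(E) = (E + E)*(-⅙*(-2) + 3) = (2*E)*(⅓ + 3) = (2*E)*(10/3) = 20*E/3)
a(-24)*71 = ((20/3)*(-24))*71 = -160*71 = -11360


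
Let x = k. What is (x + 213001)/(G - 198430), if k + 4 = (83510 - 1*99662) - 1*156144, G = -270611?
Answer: -13567/156347 ≈ -0.086775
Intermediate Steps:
k = -172300 (k = -4 + ((83510 - 1*99662) - 1*156144) = -4 + ((83510 - 99662) - 156144) = -4 + (-16152 - 156144) = -4 - 172296 = -172300)
x = -172300
(x + 213001)/(G - 198430) = (-172300 + 213001)/(-270611 - 198430) = 40701/(-469041) = 40701*(-1/469041) = -13567/156347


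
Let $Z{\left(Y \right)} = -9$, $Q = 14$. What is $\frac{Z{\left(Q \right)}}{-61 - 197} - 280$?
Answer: $- \frac{24077}{86} \approx -279.96$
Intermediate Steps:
$\frac{Z{\left(Q \right)}}{-61 - 197} - 280 = - \frac{9}{-61 - 197} - 280 = - \frac{9}{-258} - 280 = \left(-9\right) \left(- \frac{1}{258}\right) - 280 = \frac{3}{86} - 280 = - \frac{24077}{86}$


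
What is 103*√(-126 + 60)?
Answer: 103*I*√66 ≈ 836.78*I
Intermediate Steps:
103*√(-126 + 60) = 103*√(-66) = 103*(I*√66) = 103*I*√66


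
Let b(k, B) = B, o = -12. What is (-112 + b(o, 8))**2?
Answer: 10816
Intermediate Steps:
(-112 + b(o, 8))**2 = (-112 + 8)**2 = (-104)**2 = 10816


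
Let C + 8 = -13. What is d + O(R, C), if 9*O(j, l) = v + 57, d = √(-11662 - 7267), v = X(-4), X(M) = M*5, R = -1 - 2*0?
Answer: 37/9 + I*√18929 ≈ 4.1111 + 137.58*I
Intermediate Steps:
R = -1 (R = -1 + 0 = -1)
X(M) = 5*M
C = -21 (C = -8 - 13 = -21)
v = -20 (v = 5*(-4) = -20)
d = I*√18929 (d = √(-18929) = I*√18929 ≈ 137.58*I)
O(j, l) = 37/9 (O(j, l) = (-20 + 57)/9 = (⅑)*37 = 37/9)
d + O(R, C) = I*√18929 + 37/9 = 37/9 + I*√18929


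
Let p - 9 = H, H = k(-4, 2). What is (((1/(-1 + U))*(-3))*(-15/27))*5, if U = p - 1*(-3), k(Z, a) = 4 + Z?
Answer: 25/33 ≈ 0.75758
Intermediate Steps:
H = 0 (H = 4 - 4 = 0)
p = 9 (p = 9 + 0 = 9)
U = 12 (U = 9 - 1*(-3) = 9 + 3 = 12)
(((1/(-1 + U))*(-3))*(-15/27))*5 = (((1/(-1 + 12))*(-3))*(-15/27))*5 = (((1/11)*(-3))*(-15*1/27))*5 = ((((1/11)*1)*(-3))*(-5/9))*5 = (((1/11)*(-3))*(-5/9))*5 = -3/11*(-5/9)*5 = (5/33)*5 = 25/33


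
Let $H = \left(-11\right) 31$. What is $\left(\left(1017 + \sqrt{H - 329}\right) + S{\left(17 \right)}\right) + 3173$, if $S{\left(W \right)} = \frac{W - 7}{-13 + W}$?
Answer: $\frac{8385}{2} + i \sqrt{670} \approx 4192.5 + 25.884 i$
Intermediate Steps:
$H = -341$
$S{\left(W \right)} = \frac{-7 + W}{-13 + W}$
$\left(\left(1017 + \sqrt{H - 329}\right) + S{\left(17 \right)}\right) + 3173 = \left(\left(1017 + \sqrt{-341 - 329}\right) + \frac{-7 + 17}{-13 + 17}\right) + 3173 = \left(\left(1017 + \sqrt{-670}\right) + \frac{1}{4} \cdot 10\right) + 3173 = \left(\left(1017 + i \sqrt{670}\right) + \frac{1}{4} \cdot 10\right) + 3173 = \left(\left(1017 + i \sqrt{670}\right) + \frac{5}{2}\right) + 3173 = \left(\frac{2039}{2} + i \sqrt{670}\right) + 3173 = \frac{8385}{2} + i \sqrt{670}$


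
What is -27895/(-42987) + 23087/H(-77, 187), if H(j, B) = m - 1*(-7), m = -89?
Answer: -141450497/503562 ≈ -280.90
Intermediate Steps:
H(j, B) = -82 (H(j, B) = -89 - 1*(-7) = -89 + 7 = -82)
-27895/(-42987) + 23087/H(-77, 187) = -27895/(-42987) + 23087/(-82) = -27895*(-1/42987) + 23087*(-1/82) = 3985/6141 - 23087/82 = -141450497/503562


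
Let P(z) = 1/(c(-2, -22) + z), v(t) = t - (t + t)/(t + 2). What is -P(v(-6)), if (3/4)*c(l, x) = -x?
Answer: -3/61 ≈ -0.049180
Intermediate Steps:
c(l, x) = -4*x/3 (c(l, x) = 4*(-x)/3 = -4*x/3)
v(t) = t - 2*t/(2 + t)
P(z) = 1/(88/3 + z) (P(z) = 1/(-4/3*(-22) + z) = 1/(88/3 + z))
-P(v(-6)) = -3/(88 + 3*((-6)²/(2 - 6))) = -3/(88 + 3*(36/(-4))) = -3/(88 + 3*(36*(-¼))) = -3/(88 + 3*(-9)) = -3/(88 - 27) = -3/61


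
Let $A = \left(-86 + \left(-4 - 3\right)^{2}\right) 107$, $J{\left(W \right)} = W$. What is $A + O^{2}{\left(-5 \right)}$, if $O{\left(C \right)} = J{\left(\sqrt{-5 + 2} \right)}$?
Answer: $-3962$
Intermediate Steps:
$O{\left(C \right)} = i \sqrt{3}$ ($O{\left(C \right)} = \sqrt{-5 + 2} = \sqrt{-3} = i \sqrt{3}$)
$A = -3959$ ($A = \left(-86 + \left(-7\right)^{2}\right) 107 = \left(-86 + 49\right) 107 = \left(-37\right) 107 = -3959$)
$A + O^{2}{\left(-5 \right)} = -3959 + \left(i \sqrt{3}\right)^{2} = -3959 - 3 = -3962$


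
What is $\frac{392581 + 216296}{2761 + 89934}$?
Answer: $\frac{608877}{92695} \approx 6.5686$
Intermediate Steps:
$\frac{392581 + 216296}{2761 + 89934} = \frac{608877}{92695}$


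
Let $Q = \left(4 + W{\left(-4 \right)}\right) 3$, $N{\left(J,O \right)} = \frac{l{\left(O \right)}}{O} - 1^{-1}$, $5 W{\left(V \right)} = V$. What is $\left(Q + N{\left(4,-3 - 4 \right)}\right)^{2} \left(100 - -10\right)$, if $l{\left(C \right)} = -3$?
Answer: $\frac{2196832}{245} \approx 8966.7$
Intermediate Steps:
$W{\left(V \right)} = \frac{V}{5}$
$N{\left(J,O \right)} = -1 - \frac{3}{O}$ ($N{\left(J,O \right)} = - \frac{3}{O} - 1^{-1} = - \frac{3}{O} - 1 = -1 - \frac{3}{O}$)
$Q = \frac{48}{5}$ ($Q = \left(4 + \frac{1}{5} \left(-4\right)\right) 3 = \left(4 - \frac{4}{5}\right) 3 = \frac{16}{5} \cdot 3 = \frac{48}{5} \approx 9.6$)
$\left(Q + N{\left(4,-3 - 4 \right)}\right)^{2} \left(100 - -10\right) = \left(\frac{48}{5} + \frac{-3 - \left(-3 - 4\right)}{-3 - 4}\right)^{2} \left(100 - -10\right) = \left(\frac{48}{5} + \frac{-3 - \left(-3 - 4\right)}{-3 - 4}\right)^{2} \left(100 + 10\right) = \left(\frac{48}{5} + \frac{-3 - -7}{-7}\right)^{2} \cdot 110 = \left(\frac{48}{5} - \frac{-3 + 7}{7}\right)^{2} \cdot 110 = \left(\frac{48}{5} - \frac{4}{7}\right)^{2} \cdot 110 = \left(\frac{316}{35}\right)^{2} \cdot 110 = \frac{99856}{1225} \cdot 110 = \frac{2196832}{245}$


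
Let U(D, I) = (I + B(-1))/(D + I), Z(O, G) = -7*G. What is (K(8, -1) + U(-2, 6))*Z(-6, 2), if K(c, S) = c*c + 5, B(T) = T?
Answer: -1967/2 ≈ -983.50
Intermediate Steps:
K(c, S) = 5 + c² (K(c, S) = c² + 5 = 5 + c²)
U(D, I) = (-1 + I)/(D + I) (U(D, I) = (I - 1)/(D + I) = (-1 + I)/(D + I))
(K(8, -1) + U(-2, 6))*Z(-6, 2) = ((5 + 8²) + (-1 + 6)/(-2 + 6))*(-7*2) = ((5 + 64) + 5/4)*(-14) = (69 + (¼)*5)*(-14) = (69 + 5/4)*(-14) = (281/4)*(-14) = -1967/2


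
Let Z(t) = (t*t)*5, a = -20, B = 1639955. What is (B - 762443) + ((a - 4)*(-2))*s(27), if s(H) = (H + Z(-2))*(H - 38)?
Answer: 852696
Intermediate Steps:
Z(t) = 5*t² (Z(t) = t²*5 = 5*t²)
s(H) = (-38 + H)*(20 + H) (s(H) = (H + 5*(-2)²)*(H - 38) = (H + 5*4)*(-38 + H) = (H + 20)*(-38 + H) = (20 + H)*(-38 + H) = (-38 + H)*(20 + H))
(B - 762443) + ((a - 4)*(-2))*s(27) = (1639955 - 762443) + ((-20 - 4)*(-2))*(-760 + 27² - 18*27) = 877512 + (-24*(-2))*(-760 + 729 - 486) = 877512 + 48*(-517) = 877512 - 24816 = 852696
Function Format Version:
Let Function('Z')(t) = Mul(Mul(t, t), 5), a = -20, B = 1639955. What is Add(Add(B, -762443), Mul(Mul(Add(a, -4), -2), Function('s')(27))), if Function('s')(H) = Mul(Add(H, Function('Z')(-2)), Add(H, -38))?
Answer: 852696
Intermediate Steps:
Function('Z')(t) = Mul(5, Pow(t, 2)) (Function('Z')(t) = Mul(Pow(t, 2), 5) = Mul(5, Pow(t, 2)))
Function('s')(H) = Mul(Add(-38, H), Add(20, H)) (Function('s')(H) = Mul(Add(H, Mul(5, Pow(-2, 2))), Add(H, -38)) = Mul(Add(H, Mul(5, 4)), Add(-38, H)) = Mul(Add(H, 20), Add(-38, H)) = Mul(Add(20, H), Add(-38, H)) = Mul(Add(-38, H), Add(20, H)))
Add(Add(B, -762443), Mul(Mul(Add(a, -4), -2), Function('s')(27))) = Add(Add(1639955, -762443), Mul(Mul(Add(-20, -4), -2), Add(-760, Pow(27, 2), Mul(-18, 27)))) = Add(877512, Mul(Mul(-24, -2), Add(-760, 729, -486))) = Add(877512, Mul(48, -517)) = Add(877512, -24816) = 852696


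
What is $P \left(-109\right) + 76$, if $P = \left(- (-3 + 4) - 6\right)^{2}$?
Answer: $-5265$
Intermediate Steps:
$P = 49$ ($P = \left(\left(-1\right) 1 - 6\right)^{2} = \left(-1 - 6\right)^{2} = \left(-7\right)^{2} = 49$)
$P \left(-109\right) + 76 = 49 \left(-109\right) + 76 = -5341 + 76 = -5265$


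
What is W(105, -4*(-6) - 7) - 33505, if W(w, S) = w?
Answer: -33400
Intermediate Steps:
W(105, -4*(-6) - 7) - 33505 = 105 - 33505 = -33400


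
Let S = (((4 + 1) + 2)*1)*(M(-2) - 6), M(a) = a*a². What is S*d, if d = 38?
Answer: -3724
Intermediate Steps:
M(a) = a³
S = -98 (S = (((4 + 1) + 2)*1)*((-2)³ - 6) = ((5 + 2)*1)*(-8 - 6) = (7*1)*(-14) = 7*(-14) = -98)
S*d = -98*38 = -3724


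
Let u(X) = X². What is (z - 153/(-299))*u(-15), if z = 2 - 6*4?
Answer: -1445625/299 ≈ -4834.9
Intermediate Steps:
z = -22 (z = 2 - 24 = -22)
(z - 153/(-299))*u(-15) = (-22 - 153/(-299))*(-15)² = (-22 - 153*(-1/299))*225 = (-22 + 153/299)*225 = -6425/299*225 = -1445625/299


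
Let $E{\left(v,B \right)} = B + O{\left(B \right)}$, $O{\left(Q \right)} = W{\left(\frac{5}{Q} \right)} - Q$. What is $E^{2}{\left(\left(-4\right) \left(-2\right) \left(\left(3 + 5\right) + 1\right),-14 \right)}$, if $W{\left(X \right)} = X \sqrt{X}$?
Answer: $- \frac{125}{2744} \approx -0.045554$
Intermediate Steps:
$W{\left(X \right)} = X^{\frac{3}{2}}$
$O{\left(Q \right)} = - Q + 5 \sqrt{5} \left(\frac{1}{Q}\right)^{\frac{3}{2}}$ ($O{\left(Q \right)} = \left(\frac{5}{Q}\right)^{\frac{3}{2}} - Q = 5 \sqrt{5} \left(\frac{1}{Q}\right)^{\frac{3}{2}} - Q = - Q + 5 \sqrt{5} \left(\frac{1}{Q}\right)^{\frac{3}{2}}$)
$E{\left(v,B \right)} = 5 \sqrt{5} \left(\frac{1}{B}\right)^{\frac{3}{2}}$ ($E{\left(v,B \right)} = B - \left(B - 5 \sqrt{5} \left(\frac{1}{B}\right)^{\frac{3}{2}}\right) = 5 \sqrt{5} \left(\frac{1}{B}\right)^{\frac{3}{2}}$)
$E^{2}{\left(\left(-4\right) \left(-2\right) \left(\left(3 + 5\right) + 1\right),-14 \right)} = \left(5 \sqrt{5} \left(\frac{1}{-14}\right)^{\frac{3}{2}}\right)^{2} = \left(5 \sqrt{5} \left(- \frac{1}{14}\right)^{\frac{3}{2}}\right)^{2} = \left(5 \sqrt{5} \left(- \frac{i \sqrt{14}}{196}\right)\right)^{2} = \left(- \frac{5 i \sqrt{70}}{196}\right)^{2} = - \frac{125}{2744}$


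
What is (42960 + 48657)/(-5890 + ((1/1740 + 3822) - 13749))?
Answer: -159413580/27521579 ≈ -5.7923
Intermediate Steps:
(42960 + 48657)/(-5890 + ((1/1740 + 3822) - 13749)) = 91617/(-5890 + ((1/1740 + 3822) - 13749)) = 91617/(-5890 + (6650281/1740 - 13749)) = 91617/(-5890 - 17272979/1740) = 91617/(-27521579/1740) = 91617*(-1740/27521579) = -159413580/27521579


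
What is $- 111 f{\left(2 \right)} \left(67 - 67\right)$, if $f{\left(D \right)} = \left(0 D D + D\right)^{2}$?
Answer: $0$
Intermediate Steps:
$f{\left(D \right)} = D^{2}$ ($f{\left(D \right)} = \left(0 D + D\right)^{2} = \left(0 + D\right)^{2} = D^{2}$)
$- 111 f{\left(2 \right)} \left(67 - 67\right) = - 111 \cdot 2^{2} \left(67 - 67\right) = \left(-111\right) 4 \left(67 - 67\right) = \left(-444\right) 0 = 0$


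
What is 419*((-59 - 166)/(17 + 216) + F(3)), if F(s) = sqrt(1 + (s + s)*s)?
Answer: -94275/233 + 419*sqrt(19) ≈ 1421.8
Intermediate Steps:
F(s) = sqrt(1 + 2*s**2) (F(s) = sqrt(1 + (2*s)*s) = sqrt(1 + 2*s**2))
419*((-59 - 166)/(17 + 216) + F(3)) = 419*((-59 - 166)/(17 + 216) + sqrt(1 + 2*3**2)) = 419*(-225/233 + sqrt(1 + 2*9)) = 419*(-225*1/233 + sqrt(1 + 18)) = 419*(-225/233 + sqrt(19)) = -94275/233 + 419*sqrt(19)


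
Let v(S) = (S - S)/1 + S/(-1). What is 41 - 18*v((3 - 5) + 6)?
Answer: 113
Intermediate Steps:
v(S) = -S (v(S) = 0*1 + S*(-1) = 0 - S = -S)
41 - 18*v((3 - 5) + 6) = 41 - (-18)*((3 - 5) + 6) = 41 - (-18)*(-2 + 6) = 41 - (-18)*4 = 41 - 18*(-4) = 41 + 72 = 113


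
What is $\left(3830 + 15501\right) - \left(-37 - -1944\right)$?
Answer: $17424$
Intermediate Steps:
$\left(3830 + 15501\right) - \left(-37 - -1944\right) = 19331 - \left(-37 + 1944\right) = 19331 - 1907 = 17424$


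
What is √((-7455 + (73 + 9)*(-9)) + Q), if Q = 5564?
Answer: I*√2629 ≈ 51.274*I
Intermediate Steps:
√((-7455 + (73 + 9)*(-9)) + Q) = √((-7455 + (73 + 9)*(-9)) + 5564) = √((-7455 + 82*(-9)) + 5564) = √((-7455 - 738) + 5564) = √(-8193 + 5564) = √(-2629) = I*√2629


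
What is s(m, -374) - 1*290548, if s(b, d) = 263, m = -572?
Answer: -290285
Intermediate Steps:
s(m, -374) - 1*290548 = 263 - 1*290548 = 263 - 290548 = -290285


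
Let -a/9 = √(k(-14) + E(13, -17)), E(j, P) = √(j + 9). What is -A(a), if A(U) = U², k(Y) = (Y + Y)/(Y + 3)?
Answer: -2268/11 - 81*√22 ≈ -586.11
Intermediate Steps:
k(Y) = 2*Y/(3 + Y) (k(Y) = (2*Y)/(3 + Y) = 2*Y/(3 + Y))
E(j, P) = √(9 + j)
a = -9*√(28/11 + √22) (a = -9*√(2*(-14)/(3 - 14) + √(9 + 13)) = -9*√(2*(-14)/(-11) + √22) = -9*√(2*(-14)*(-1/11) + √22) = -9*√(28/11 + √22) ≈ -24.210)
-A(a) = -(-9*√(308 + 121*√22)/11)² = -(2268/11 + 81*√22) = -2268/11 - 81*√22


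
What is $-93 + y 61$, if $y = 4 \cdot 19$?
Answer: $4543$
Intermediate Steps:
$y = 76$
$-93 + y 61 = -93 + 76 \cdot 61 = -93 + 4636 = 4543$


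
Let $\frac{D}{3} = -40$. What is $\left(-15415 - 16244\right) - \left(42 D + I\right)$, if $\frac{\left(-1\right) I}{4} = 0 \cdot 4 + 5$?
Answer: $-26599$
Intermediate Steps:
$D = -120$ ($D = 3 \left(-40\right) = -120$)
$I = -20$ ($I = - 4 \left(0 \cdot 4 + 5\right) = - 4 \left(0 + 5\right) = \left(-4\right) 5 = -20$)
$\left(-15415 - 16244\right) - \left(42 D + I\right) = \left(-15415 - 16244\right) - \left(42 \left(-120\right) - 20\right) = -31659 - \left(-5040 - 20\right) = -31659 - -5060 = -31659 + 5060 = -26599$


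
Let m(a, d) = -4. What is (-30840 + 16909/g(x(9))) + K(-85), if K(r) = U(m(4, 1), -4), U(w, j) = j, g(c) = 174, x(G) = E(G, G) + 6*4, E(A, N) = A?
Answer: -5349947/174 ≈ -30747.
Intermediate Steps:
x(G) = 24 + G (x(G) = G + 6*4 = G + 24 = 24 + G)
K(r) = -4
(-30840 + 16909/g(x(9))) + K(-85) = (-30840 + 16909/174) - 4 = -5349251/174 - 4 = -5349947/174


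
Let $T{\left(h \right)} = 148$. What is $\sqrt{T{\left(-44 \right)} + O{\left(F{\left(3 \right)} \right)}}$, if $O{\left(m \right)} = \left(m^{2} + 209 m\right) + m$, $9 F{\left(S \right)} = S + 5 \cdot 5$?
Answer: $\frac{2 \sqrt{16423}}{9} \approx 28.478$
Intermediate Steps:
$F{\left(S \right)} = \frac{25}{9} + \frac{S}{9}$ ($F{\left(S \right)} = \frac{S + 5 \cdot 5}{9} = \frac{S + 25}{9} = \frac{25 + S}{9} = \frac{25}{9} + \frac{S}{9}$)
$O{\left(m \right)} = m^{2} + 210 m$
$\sqrt{T{\left(-44 \right)} + O{\left(F{\left(3 \right)} \right)}} = \sqrt{148 + \left(\frac{25}{9} + \frac{1}{9} \cdot 3\right) \left(210 + \left(\frac{25}{9} + \frac{1}{9} \cdot 3\right)\right)} = \sqrt{148 + \left(\frac{25}{9} + \frac{1}{3}\right) \left(210 + \left(\frac{25}{9} + \frac{1}{3}\right)\right)} = \sqrt{148 + \frac{28 \left(210 + \frac{28}{9}\right)}{9}} = \sqrt{148 + \frac{28}{9} \cdot \frac{1918}{9}} = \sqrt{148 + \frac{53704}{81}} = \sqrt{\frac{65692}{81}} = \frac{2 \sqrt{16423}}{9}$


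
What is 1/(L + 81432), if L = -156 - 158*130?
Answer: 1/60736 ≈ 1.6465e-5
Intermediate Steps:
L = -20696 (L = -156 - 20540 = -20696)
1/(L + 81432) = 1/(-20696 + 81432) = 1/60736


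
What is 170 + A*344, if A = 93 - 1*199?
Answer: -36294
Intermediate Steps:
A = -106 (A = 93 - 199 = -106)
170 + A*344 = 170 - 106*344 = 170 - 36464 = -36294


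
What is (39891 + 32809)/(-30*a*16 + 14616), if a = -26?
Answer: 18175/6774 ≈ 2.6831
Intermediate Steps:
(39891 + 32809)/(-30*a*16 + 14616) = (39891 + 32809)/(-30*(-26)*16 + 14616) = 72700/(780*16 + 14616) = 72700/(12480 + 14616) = 72700/27096 = 72700*(1/27096) = 18175/6774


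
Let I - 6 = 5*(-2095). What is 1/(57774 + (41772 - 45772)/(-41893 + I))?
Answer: 26181/1512583094 ≈ 1.7309e-5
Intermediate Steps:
I = -10469 (I = 6 + 5*(-2095) = 6 - 10475 = -10469)
1/(57774 + (41772 - 45772)/(-41893 + I)) = 1/(57774 + (41772 - 45772)/(-41893 - 10469)) = 1/(57774 - 4000/(-52362)) = 1/(57774 - 4000*(-1/52362)) = 1/(57774 + 2000/26181) = 1/(1512583094/26181) = 26181/1512583094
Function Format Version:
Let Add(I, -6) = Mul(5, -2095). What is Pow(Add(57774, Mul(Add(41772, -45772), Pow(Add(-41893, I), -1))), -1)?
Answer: Rational(26181, 1512583094) ≈ 1.7309e-5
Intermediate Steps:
I = -10469 (I = Add(6, Mul(5, -2095)) = Add(6, -10475) = -10469)
Pow(Add(57774, Mul(Add(41772, -45772), Pow(Add(-41893, I), -1))), -1) = Pow(Add(57774, Mul(Add(41772, -45772), Pow(Add(-41893, -10469), -1))), -1) = Pow(Add(57774, Mul(-4000, Pow(-52362, -1))), -1) = Pow(Add(57774, Mul(-4000, Rational(-1, 52362))), -1) = Pow(Add(57774, Rational(2000, 26181)), -1) = Pow(Rational(1512583094, 26181), -1) = Rational(26181, 1512583094)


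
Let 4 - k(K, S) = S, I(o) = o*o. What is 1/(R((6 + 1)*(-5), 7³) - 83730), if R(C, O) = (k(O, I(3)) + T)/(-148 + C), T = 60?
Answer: -183/15322645 ≈ -1.1943e-5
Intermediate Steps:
I(o) = o²
k(K, S) = 4 - S
R(C, O) = 55/(-148 + C) (R(C, O) = ((4 - 1*3²) + 60)/(-148 + C) = ((4 - 1*9) + 60)/(-148 + C) = ((4 - 9) + 60)/(-148 + C) = (-5 + 60)/(-148 + C) = 55/(-148 + C))
1/(R((6 + 1)*(-5), 7³) - 83730) = 1/(55/(-148 + (6 + 1)*(-5)) - 83730) = 1/(55/(-148 + 7*(-5)) - 83730) = 1/(55/(-148 - 35) - 83730) = 1/(55/(-183) - 83730) = 1/(55*(-1/183) - 83730) = 1/(-55/183 - 83730) = 1/(-15322645/183) = -183/15322645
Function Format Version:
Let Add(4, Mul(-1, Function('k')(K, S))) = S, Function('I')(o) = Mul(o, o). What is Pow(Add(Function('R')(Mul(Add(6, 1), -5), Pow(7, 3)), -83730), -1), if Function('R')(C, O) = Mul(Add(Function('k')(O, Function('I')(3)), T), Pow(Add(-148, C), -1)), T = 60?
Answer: Rational(-183, 15322645) ≈ -1.1943e-5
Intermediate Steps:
Function('I')(o) = Pow(o, 2)
Function('k')(K, S) = Add(4, Mul(-1, S))
Function('R')(C, O) = Mul(55, Pow(Add(-148, C), -1)) (Function('R')(C, O) = Mul(Add(Add(4, Mul(-1, Pow(3, 2))), 60), Pow(Add(-148, C), -1)) = Mul(Add(Add(4, Mul(-1, 9)), 60), Pow(Add(-148, C), -1)) = Mul(Add(Add(4, -9), 60), Pow(Add(-148, C), -1)) = Mul(Add(-5, 60), Pow(Add(-148, C), -1)) = Mul(55, Pow(Add(-148, C), -1)))
Pow(Add(Function('R')(Mul(Add(6, 1), -5), Pow(7, 3)), -83730), -1) = Pow(Add(Mul(55, Pow(Add(-148, Mul(Add(6, 1), -5)), -1)), -83730), -1) = Pow(Add(Mul(55, Pow(Add(-148, Mul(7, -5)), -1)), -83730), -1) = Pow(Add(Mul(55, Pow(Add(-148, -35), -1)), -83730), -1) = Pow(Add(Mul(55, Pow(-183, -1)), -83730), -1) = Pow(Add(Mul(55, Rational(-1, 183)), -83730), -1) = Pow(Add(Rational(-55, 183), -83730), -1) = Pow(Rational(-15322645, 183), -1) = Rational(-183, 15322645)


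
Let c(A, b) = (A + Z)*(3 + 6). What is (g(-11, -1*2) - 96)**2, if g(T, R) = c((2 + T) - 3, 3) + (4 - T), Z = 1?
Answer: 32400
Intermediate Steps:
c(A, b) = 9 + 9*A (c(A, b) = (A + 1)*(3 + 6) = (1 + A)*9 = 9 + 9*A)
g(T, R) = 4 + 8*T (g(T, R) = (9 + 9*((2 + T) - 3)) + (4 - T) = (9 + 9*(-1 + T)) + (4 - T) = (9 + (-9 + 9*T)) + (4 - T) = 9*T + (4 - T) = 4 + 8*T)
(g(-11, -1*2) - 96)**2 = ((4 + 8*(-11)) - 96)**2 = ((4 - 88) - 96)**2 = (-84 - 96)**2 = (-180)**2 = 32400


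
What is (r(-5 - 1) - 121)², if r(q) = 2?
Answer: 14161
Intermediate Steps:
(r(-5 - 1) - 121)² = (2 - 121)² = (-119)² = 14161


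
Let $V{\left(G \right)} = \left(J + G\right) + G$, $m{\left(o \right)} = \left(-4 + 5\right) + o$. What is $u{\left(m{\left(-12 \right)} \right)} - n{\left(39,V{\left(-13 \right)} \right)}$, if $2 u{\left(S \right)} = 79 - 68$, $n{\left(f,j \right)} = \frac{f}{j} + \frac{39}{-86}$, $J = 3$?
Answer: $\frac{7565}{989} \approx 7.6491$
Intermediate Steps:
$m{\left(o \right)} = 1 + o$
$V{\left(G \right)} = 3 + 2 G$ ($V{\left(G \right)} = \left(3 + G\right) + G = 3 + 2 G$)
$n{\left(f,j \right)} = - \frac{39}{86} + \frac{f}{j}$ ($n{\left(f,j \right)} = \frac{f}{j} + 39 \left(- \frac{1}{86}\right) = \frac{f}{j} - \frac{39}{86} = - \frac{39}{86} + \frac{f}{j}$)
$u{\left(S \right)} = \frac{11}{2}$ ($u{\left(S \right)} = \frac{79 - 68}{2} = \frac{1}{2} \cdot 11 = \frac{11}{2}$)
$u{\left(m{\left(-12 \right)} \right)} - n{\left(39,V{\left(-13 \right)} \right)} = \frac{11}{2} - \left(- \frac{39}{86} + \frac{39}{3 + 2 \left(-13\right)}\right) = \frac{11}{2} - \left(- \frac{39}{86} + \frac{39}{3 - 26}\right) = \frac{11}{2} - \left(- \frac{39}{86} + \frac{39}{-23}\right) = \frac{11}{2} - \left(- \frac{39}{86} + 39 \left(- \frac{1}{23}\right)\right) = \frac{11}{2} - \left(- \frac{39}{86} - \frac{39}{23}\right) = \frac{11}{2} - - \frac{4251}{1978} = \frac{11}{2} + \frac{4251}{1978} = \frac{7565}{989}$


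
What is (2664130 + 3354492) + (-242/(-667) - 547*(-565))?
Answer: 4220560801/667 ≈ 6.3277e+6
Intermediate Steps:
(2664130 + 3354492) + (-242/(-667) - 547*(-565)) = 6018622 + (-242*(-1/667) + 309055) = 6018622 + (242/667 + 309055) = 6018622 + 206139927/667 = 4220560801/667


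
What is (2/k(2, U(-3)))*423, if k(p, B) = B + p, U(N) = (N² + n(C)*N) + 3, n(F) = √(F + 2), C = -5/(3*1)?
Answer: 11844/193 + 846*√3/193 ≈ 68.960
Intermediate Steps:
C = -5/3 ≈ -1.6667
n(F) = √(2 + F)
U(N) = 3 + N² + N*√3/3 (U(N) = (N² + √(2 - 5/3)*N) + 3 = (N² + √(⅓)*N) + 3 = (N² + (√3/3)*N) + 3 = (N² + N*√3/3) + 3 = 3 + N² + N*√3/3)
(2/k(2, U(-3)))*423 = (2/((3 + (-3)² + (⅓)*(-3)*√3) + 2))*423 = (2/((3 + 9 - √3) + 2))*423 = (2/((12 - √3) + 2))*423 = (2/(14 - √3))*423 = 846/(14 - √3)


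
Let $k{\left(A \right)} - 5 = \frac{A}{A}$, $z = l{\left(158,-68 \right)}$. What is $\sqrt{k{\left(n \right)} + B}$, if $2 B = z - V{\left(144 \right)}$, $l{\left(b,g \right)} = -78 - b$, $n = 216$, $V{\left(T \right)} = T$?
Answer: $2 i \sqrt{46} \approx 13.565 i$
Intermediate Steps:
$z = -236$ ($z = -78 - 158 = -236$)
$k{\left(A \right)} = 6$ ($k{\left(A \right)} = 5 + \frac{A}{A} = 5 + 1 = 6$)
$B = -190$ ($B = \frac{-236 - 144}{2} = \frac{1}{2} \left(-380\right) = -190$)
$\sqrt{k{\left(n \right)} + B} = \sqrt{6 - 190} = \sqrt{-184} = 2 i \sqrt{46}$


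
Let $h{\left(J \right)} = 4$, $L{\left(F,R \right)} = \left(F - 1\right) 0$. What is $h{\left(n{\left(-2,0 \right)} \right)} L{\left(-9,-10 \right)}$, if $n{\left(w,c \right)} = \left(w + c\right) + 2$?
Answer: $0$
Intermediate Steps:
$n{\left(w,c \right)} = 2 + c + w$ ($n{\left(w,c \right)} = \left(c + w\right) + 2 = 2 + c + w$)
$L{\left(F,R \right)} = 0$ ($L{\left(F,R \right)} = \left(-1 + F\right) 0 = 0$)
$h{\left(n{\left(-2,0 \right)} \right)} L{\left(-9,-10 \right)} = 4 \cdot 0 = 0$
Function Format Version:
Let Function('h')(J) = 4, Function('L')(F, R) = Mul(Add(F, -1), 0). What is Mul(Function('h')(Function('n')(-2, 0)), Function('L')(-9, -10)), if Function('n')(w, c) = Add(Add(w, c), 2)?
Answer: 0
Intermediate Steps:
Function('n')(w, c) = Add(2, c, w) (Function('n')(w, c) = Add(Add(c, w), 2) = Add(2, c, w))
Function('L')(F, R) = 0 (Function('L')(F, R) = Mul(Add(-1, F), 0) = 0)
Mul(Function('h')(Function('n')(-2, 0)), Function('L')(-9, -10)) = Mul(4, 0) = 0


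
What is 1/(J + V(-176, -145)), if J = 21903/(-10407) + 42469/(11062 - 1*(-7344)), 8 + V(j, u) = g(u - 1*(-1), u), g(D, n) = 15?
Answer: 63850414/459895653 ≈ 0.13884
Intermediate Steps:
V(j, u) = 7 (V(j, u) = -8 + 15 = 7)
J = 12942755/63850414 (J = 21903*(-1/10407) + 42469/(11062 + 7344) = -7301/3469 + 42469/18406 = 12942755/63850414 ≈ 0.20270)
1/(J + V(-176, -145)) = 1/(12942755/63850414 + 7) = 1/(459895653/63850414) = 63850414/459895653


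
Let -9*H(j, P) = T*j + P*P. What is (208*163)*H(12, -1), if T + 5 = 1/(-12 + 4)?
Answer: 2051192/9 ≈ 2.2791e+5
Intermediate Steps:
T = -41/8 (T = -5 + 1/(-12 + 4) = -5 + 1/(-8) = -5 - 1/8 = -41/8 ≈ -5.1250)
H(j, P) = -P**2/9 + 41*j/72 (H(j, P) = -(-41*j/8 + P*P)/9 = -(-41*j/8 + P**2)/9 = -(P**2 - 41*j/8)/9 = -P**2/9 + 41*j/72)
(208*163)*H(12, -1) = (208*163)*(-1/9*(-1)**2 + (41/72)*12) = 33904*(-1/9*1 + 41/6) = 33904*(-1/9 + 41/6) = 33904*(121/18) = 2051192/9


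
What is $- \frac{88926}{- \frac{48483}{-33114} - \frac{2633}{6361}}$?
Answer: $- \frac{6243736160868}{73737067} \approx -84676.0$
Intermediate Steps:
$- \frac{88926}{- \frac{48483}{-33114} - \frac{2633}{6361}} = - \frac{88926}{\left(-48483\right) \left(- \frac{1}{33114}\right) - \frac{2633}{6361}} = - \frac{88926}{\frac{16161}{11038} - \frac{2633}{6361}} = - \frac{88926}{\frac{73737067}{70212718}} = \left(-88926\right) \frac{70212718}{73737067} = - \frac{6243736160868}{73737067}$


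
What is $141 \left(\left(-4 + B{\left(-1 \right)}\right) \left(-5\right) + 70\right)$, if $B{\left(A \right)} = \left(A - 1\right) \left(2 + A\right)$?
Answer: $14100$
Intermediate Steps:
$B{\left(A \right)} = \left(-1 + A\right) \left(2 + A\right)$
$141 \left(\left(-4 + B{\left(-1 \right)}\right) \left(-5\right) + 70\right) = 141 \left(\left(-4 - \left(3 - 1\right)\right) \left(-5\right) + 70\right) = 141 \left(\left(-4 - 2\right) \left(-5\right) + 70\right) = 141 \left(\left(-6\right) \left(-5\right) + 70\right) = 141 \left(30 + 70\right) = 141 \cdot 100 = 14100$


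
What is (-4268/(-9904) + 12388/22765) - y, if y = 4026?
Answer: -226875116697/56366140 ≈ -4025.0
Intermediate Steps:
(-4268/(-9904) + 12388/22765) - y = (-4268/(-9904) + 12388/22765) - 1*4026 = (-4268*(-1/9904) + 12388*(1/22765)) - 4026 = (1067/2476 + 12388/22765) - 4026 = 54962943/56366140 - 4026 = -226875116697/56366140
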